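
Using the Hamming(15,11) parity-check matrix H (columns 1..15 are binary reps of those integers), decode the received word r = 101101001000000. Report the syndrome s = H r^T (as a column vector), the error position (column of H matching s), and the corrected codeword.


s = (1, 0, 0, 1)^T, error position = 9, corrected codeword c = 101101000000000

Compute s = H r^T mod 2 one row at a time:
  s_1 = 0 + 1 + 0 + 0 + 0 + 0 + 0 + 0 = 1 ≡ 1 (mod 2).
  s_2 = 1 + 0 + 1 + 0 + 0 + 0 + 0 + 0 = 2 ≡ 0 (mod 2).
  s_3 = 0 + 1 + 1 + 0 + 0 + 0 + 0 + 0 = 2 ≡ 0 (mod 2).
  s_4 = 1 + 1 + 0 + 0 + 1 + 0 + 0 + 0 = 3 ≡ 1 (mod 2).
s = (1, 0, 0, 1)^T — this equals column 9 of H (binary 1001), so error is at position 9.
Correct: flip bit 9 of r = 101101001000000 to get c = 101101000000000.


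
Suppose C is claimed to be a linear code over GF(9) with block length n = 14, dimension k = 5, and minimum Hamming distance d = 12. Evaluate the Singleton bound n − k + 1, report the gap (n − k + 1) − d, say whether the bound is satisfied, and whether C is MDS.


Singleton RHS = n − k + 1 = 10, slack = -2, bound violated (no such code; not MDS).

Singleton bound: d ≤ n − k + 1.
Here n = 14, k = 5, so n − k + 1 = 10.
Given d = 12, check d ≤ 10: NO.
Slack = (n − k + 1) − d = -2.
The slack is negative: d = 12 exceeds n − k + 1 = 10 by 2, so the Singleton bound is violated and no linear [14, 5, 12]_9 code can exist. In particular it is not MDS (MDS requires d = n − k + 1 exactly).
Description: the claimed parameters are [14, 5, 12]_9; such a code would be impossible (violates the Singleton bound).


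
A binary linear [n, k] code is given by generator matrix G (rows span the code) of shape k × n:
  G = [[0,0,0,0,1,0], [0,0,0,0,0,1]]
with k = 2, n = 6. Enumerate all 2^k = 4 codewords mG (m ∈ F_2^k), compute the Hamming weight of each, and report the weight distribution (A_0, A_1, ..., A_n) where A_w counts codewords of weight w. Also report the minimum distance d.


Weight distribution: A_0 = 1, A_1 = 2, A_2 = 1. Minimum distance d = 1.

Enumerate all 2^2 = 4 messages m ∈ F_2^2.
For each, compute codeword c = mG in F_2^6, then tally its weight.
  m = 00 → c = 000000, weight = 0.
  m = 10 → c = 000010, weight = 1.
  m = 01 → c = 000001, weight = 1.
  m = 11 → c = 000011, weight = 2.
Tally weights:
  weight 0: 1 codewords.
  weight 1: 2 codewords.
  weight 2: 1 codewords.
Minimum distance d = smallest w > 0 with A_w > 0 = 1.
Sanity: Σ A_w = 4 = 2^2 = 4 ✓.


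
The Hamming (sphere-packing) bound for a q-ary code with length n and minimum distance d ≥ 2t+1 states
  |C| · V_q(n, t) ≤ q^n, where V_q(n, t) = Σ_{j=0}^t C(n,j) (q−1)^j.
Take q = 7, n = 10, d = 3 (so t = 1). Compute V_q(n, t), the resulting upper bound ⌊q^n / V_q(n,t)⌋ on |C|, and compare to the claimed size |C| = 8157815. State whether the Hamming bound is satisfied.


V_q(n, t) = 61, q^n = 282475249, Hamming bound = 4630741, |C| = 8157815 > bound (violated).

Step 1: Compute V_q(n, t) = Σ_{j=0}^1 C(n, j) (q−1)^j.
  j = 0: C(10,0)·(6)^0 = 1·1 = 1.
  j = 1: C(10,1)·(6)^1 = 10·6 = 60.
  V_q(n, t) = 1 + 60 = 61.
Step 2: q^n = 7^10 = 282475249.
Step 3: Hamming bound ⌊q^n / V_q(n,t)⌋ = ⌊282475249/61⌋ = 4630741.
Step 4: Compare |C| = 8157815 to 4630741: violated.
The claimed |C| lies above the Hamming bound, so no 7-ary code of length 10 with d ≥ 3 can have 8157815 codewords.


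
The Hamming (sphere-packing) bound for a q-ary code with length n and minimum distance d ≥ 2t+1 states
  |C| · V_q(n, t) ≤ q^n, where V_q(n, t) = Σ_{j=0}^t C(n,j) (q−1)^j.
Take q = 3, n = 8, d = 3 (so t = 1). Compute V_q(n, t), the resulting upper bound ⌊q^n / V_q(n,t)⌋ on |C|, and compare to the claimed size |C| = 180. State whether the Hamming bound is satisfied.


V_q(n, t) = 17, q^n = 6561, Hamming bound = 385, |C| = 180 ≤ bound (satisfied).

Step 1: Compute V_q(n, t) = Σ_{j=0}^1 C(n, j) (q−1)^j.
  j = 0: C(8,0)·(2)^0 = 1·1 = 1.
  j = 1: C(8,1)·(2)^1 = 8·2 = 16.
  V_q(n, t) = 1 + 16 = 17.
Step 2: q^n = 3^8 = 6561.
Step 3: Hamming bound ⌊q^n / V_q(n,t)⌋ = ⌊6561/17⌋ = 385.
Step 4: Compare |C| = 180 to 385: satisfied.
The claimed |C| lies below the Hamming bound.


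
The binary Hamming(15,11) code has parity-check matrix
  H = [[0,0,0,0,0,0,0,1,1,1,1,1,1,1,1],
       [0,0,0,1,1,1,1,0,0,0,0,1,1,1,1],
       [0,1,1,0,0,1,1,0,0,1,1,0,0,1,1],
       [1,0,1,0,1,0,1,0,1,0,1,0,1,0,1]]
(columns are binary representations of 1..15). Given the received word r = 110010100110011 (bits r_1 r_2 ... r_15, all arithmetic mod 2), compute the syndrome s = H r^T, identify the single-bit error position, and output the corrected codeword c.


s = (0, 0, 0, 1)^T, error position = 1, corrected codeword c = 010010100110011

Compute s = H r^T mod 2 one row at a time:
  s_1 = 0 + 0 + 1 + 1 + 0 + 0 + 1 + 1 = 4 ≡ 0 (mod 2).
  s_2 = 0 + 1 + 0 + 1 + 0 + 0 + 1 + 1 = 4 ≡ 0 (mod 2).
  s_3 = 1 + 0 + 0 + 1 + 1 + 1 + 1 + 1 = 6 ≡ 0 (mod 2).
  s_4 = 1 + 0 + 1 + 1 + 0 + 1 + 0 + 1 = 5 ≡ 1 (mod 2).
s = (0, 0, 0, 1)^T — this equals column 1 of H (binary 0001), so error is at position 1.
Correct: flip bit 1 of r = 110010100110011 to get c = 010010100110011.


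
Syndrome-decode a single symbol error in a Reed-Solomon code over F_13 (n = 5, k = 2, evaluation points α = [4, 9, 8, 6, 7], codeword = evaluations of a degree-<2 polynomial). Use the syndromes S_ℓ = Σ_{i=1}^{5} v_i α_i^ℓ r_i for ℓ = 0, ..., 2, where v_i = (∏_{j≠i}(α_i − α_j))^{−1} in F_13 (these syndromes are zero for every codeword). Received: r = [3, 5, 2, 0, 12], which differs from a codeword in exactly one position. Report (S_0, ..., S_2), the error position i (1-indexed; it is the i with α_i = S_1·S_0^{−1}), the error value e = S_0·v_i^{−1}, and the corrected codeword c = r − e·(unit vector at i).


S = (4, 11, 1), error at position 4, error magnitude e = 4, c = [3, 5, 2, 9, 12].

Step 1: column multipliers v_i = (∏_{j≠i}(α_i − α_j))^{−1} mod 13.
  i = 1 (α = 4): (4−9)(4−8)(4−6)(4−7) = (−5)·(−4)·(−2)·(−3) = 120 ≡ 3, so v_1 = 3^{−1} = 9 (mod 13).
  i = 2 (α = 9): (9−4)(9−8)(9−6)(9−7) = 5·1·3·2 = 30 ≡ 4, so v_2 = 4^{−1} = 10 (mod 13).
  i = 3 (α = 8): (8−4)(8−9)(8−6)(8−7) = 4·(−1)·2·1 = −8 ≡ 5, so v_3 = 5^{−1} = 8 (mod 13).
  i = 4 (α = 6): (6−4)(6−9)(6−8)(6−7) = 2·(−3)·(−2)·(−1) = −12 ≡ 1, so v_4 = 1^{−1} = 1 (mod 13).
  i = 5 (α = 7): (7−4)(7−9)(7−8)(7−6) = 3·(−2)·(−1)·1 = 6 ≡ 6, so v_5 = 6^{−1} = 11 (mod 13).
  v = [9, 10, 8, 1, 11].
Step 2: syndromes of r = [3, 5, 2, 0, 12] (all sums mod 13).
  S_0 = Σ v_i r_i = 9·3 + 10·5 + 8·2 + 1·0 + 11·12 = 225 ≡ 4.
  S_1 = Σ v_i α_i r_i = 9·4·3 + 10·9·5 + 8·8·2 + 1·6·0 + 11·7·12 = 1610 ≡ 11.
  α_i^2 mod 13 = [3, 3, 12, 10, 10].
  S_2 = Σ v_i α_i^2 r_i = 9·3·3 + 10·3·5 + 8·12·2 + 1·10·0 + 11·10·12 = 1743 ≡ 1.
  S = (4, 11, 1) ≠ 0, so r is not a codeword (an error is present).
Step 3: locate the error. For a single error e at position i, S_ℓ = v_i·e·α_i^ℓ, so α_err = S_1/S_0.
  S_0^{−1} = 4^{−1} = 10 (mod 13), so α_err = 11·10 = 110 ≡ 6 = α_4. Error position i = 4.
  Consistency check: S_2/S_1 = 1·6 = 6 ≡ 6 = α_err ✓ (single-error assumption holds).
Step 4: error magnitude e = S_0/v_4 = S_0·∏_{j≠4}(α_4 − α_j) = 4·1 = 4 ≡ 4 (mod 13).
Step 5: correct position 4: c_4 = r_4 − e = 0 − 4 ≡ 9 (mod 13). Hence c = [3, 5, 2, 9, 12].
  Check: interpolating c through the α_i gives m(x) = 4 + 3·x (degree < 2) with m(α_i) = c_i for every i, so c is indeed a codeword.


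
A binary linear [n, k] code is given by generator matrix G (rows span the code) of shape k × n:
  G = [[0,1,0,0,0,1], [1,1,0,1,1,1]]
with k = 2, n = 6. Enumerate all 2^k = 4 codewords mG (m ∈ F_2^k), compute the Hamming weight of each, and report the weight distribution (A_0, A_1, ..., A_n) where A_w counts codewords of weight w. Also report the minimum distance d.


Weight distribution: A_0 = 1, A_2 = 1, A_3 = 1, A_5 = 1. Minimum distance d = 2.

Enumerate all 2^2 = 4 messages m ∈ F_2^2.
For each, compute codeword c = mG in F_2^6, then tally its weight.
  m = 00 → c = 000000, weight = 0.
  m = 10 → c = 010001, weight = 2.
  m = 01 → c = 110111, weight = 5.
  m = 11 → c = 100110, weight = 3.
Tally weights:
  weight 0: 1 codewords.
  weight 2: 1 codewords.
  weight 3: 1 codewords.
  weight 5: 1 codewords.
Minimum distance d = smallest w > 0 with A_w > 0 = 2.
Sanity: Σ A_w = 4 = 2^2 = 4 ✓.


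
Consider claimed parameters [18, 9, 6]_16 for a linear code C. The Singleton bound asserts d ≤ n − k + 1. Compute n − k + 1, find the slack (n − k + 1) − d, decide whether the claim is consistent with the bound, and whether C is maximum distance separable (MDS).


Singleton RHS = n − k + 1 = 10, slack = 4, bound satisfied, not MDS.

Singleton bound: d ≤ n − k + 1.
Here n = 18, k = 9, so n − k + 1 = 10.
Given d = 6, check d ≤ 10: YES.
Slack = (n − k + 1) − d = 4.
The code is NOT MDS (slack = 4 > 0).
Description: the claimed parameters are [18, 9, 6]_16; such a code would be non-MDS.


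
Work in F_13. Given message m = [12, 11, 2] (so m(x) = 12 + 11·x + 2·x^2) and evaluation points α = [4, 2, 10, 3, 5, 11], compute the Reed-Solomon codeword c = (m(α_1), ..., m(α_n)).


c = [10, 3, 10, 11, 0, 11]

Message polynomial: m(x) = 12 + 11·x + 2·x^2 (mod 13).
For each evaluation point α_i, compute m(α_i) mod 13:
  α_1 = 4: Horner steps 2 → 6 → 10, so m(4) = 10.
  α_2 = 2: Horner steps 2 → 2 → 3, so m(2) = 3.
  α_3 = 10: Horner steps 2 → 5 → 10, so m(10) = 10.
  α_4 = 3: Horner steps 2 → 4 → 11, so m(3) = 11.
  α_5 = 5: Horner steps 2 → 8 → 0, so m(5) = 0.
  α_6 = 11: Horner steps 2 → 7 → 11, so m(11) = 11.
Codeword c = [10, 3, 10, 11, 0, 11] ∈ F_13^6.


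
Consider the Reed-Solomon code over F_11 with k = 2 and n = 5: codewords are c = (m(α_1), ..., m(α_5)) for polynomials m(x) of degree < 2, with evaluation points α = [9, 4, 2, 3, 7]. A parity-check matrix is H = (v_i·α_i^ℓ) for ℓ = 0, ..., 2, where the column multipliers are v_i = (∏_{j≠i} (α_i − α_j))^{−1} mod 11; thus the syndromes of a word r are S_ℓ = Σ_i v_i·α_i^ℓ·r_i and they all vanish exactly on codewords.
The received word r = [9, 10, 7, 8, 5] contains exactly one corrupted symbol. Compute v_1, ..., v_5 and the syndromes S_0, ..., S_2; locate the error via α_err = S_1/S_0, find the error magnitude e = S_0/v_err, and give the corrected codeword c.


S = (3, 6, 1), error at position 3, error magnitude e = 1, c = [9, 10, 6, 8, 5].

Step 1: column multipliers v_i = (∏_{j≠i}(α_i − α_j))^{−1} mod 11.
  i = 1 (α = 9): (9−4)(9−2)(9−3)(9−7) = 5·7·6·2 = 420 ≡ 2, so v_1 = 2^{−1} = 6 (mod 11).
  i = 2 (α = 4): (4−9)(4−2)(4−3)(4−7) = (−5)·2·1·(−3) = 30 ≡ 8, so v_2 = 8^{−1} = 7 (mod 11).
  i = 3 (α = 2): (2−9)(2−4)(2−3)(2−7) = (−7)·(−2)·(−1)·(−5) = 70 ≡ 4, so v_3 = 4^{−1} = 3 (mod 11).
  i = 4 (α = 3): (3−9)(3−4)(3−2)(3−7) = (−6)·(−1)·1·(−4) = −24 ≡ 9, so v_4 = 9^{−1} = 5 (mod 11).
  i = 5 (α = 7): (7−9)(7−4)(7−2)(7−3) = (−2)·3·5·4 = −120 ≡ 1, so v_5 = 1^{−1} = 1 (mod 11).
  v = [6, 7, 3, 5, 1].
Step 2: syndromes of r = [9, 10, 7, 8, 5] (all sums mod 11).
  S_0 = Σ v_i r_i = 6·9 + 7·10 + 3·7 + 5·8 + 1·5 = 190 ≡ 3.
  S_1 = Σ v_i α_i r_i = 6·9·9 + 7·4·10 + 3·2·7 + 5·3·8 + 1·7·5 = 963 ≡ 6.
  α_i^2 mod 11 = [4, 5, 4, 9, 5].
  S_2 = Σ v_i α_i^2 r_i = 6·4·9 + 7·5·10 + 3·4·7 + 5·9·8 + 1·5·5 = 1035 ≡ 1.
  S = (3, 6, 1) ≠ 0, so r is not a codeword (an error is present).
Step 3: locate the error. For a single error e at position i, S_ℓ = v_i·e·α_i^ℓ, so α_err = S_1/S_0.
  S_0^{−1} = 3^{−1} = 4 (mod 11), so α_err = 6·4 = 24 ≡ 2 = α_3. Error position i = 3.
  Consistency check: S_2/S_1 = 1·2 = 2 ≡ 2 = α_err ✓ (single-error assumption holds).
Step 4: error magnitude e = S_0/v_3 = S_0·∏_{j≠3}(α_3 − α_j) = 3·4 = 12 ≡ 1 (mod 11).
Step 5: correct position 3: c_3 = r_3 − e = 7 − 1 ≡ 6 (mod 11). Hence c = [9, 10, 6, 8, 5].
  Check: interpolating c through the α_i gives m(x) = 2 + 2·x (degree < 2) with m(α_i) = c_i for every i, so c is indeed a codeword.


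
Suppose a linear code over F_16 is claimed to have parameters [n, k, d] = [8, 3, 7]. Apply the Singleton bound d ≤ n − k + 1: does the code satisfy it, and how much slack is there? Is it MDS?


Singleton RHS = n − k + 1 = 6, slack = -1, bound violated (no such code; not MDS).

Singleton bound: d ≤ n − k + 1.
Here n = 8, k = 3, so n − k + 1 = 6.
Given d = 7, check d ≤ 6: NO.
Slack = (n − k + 1) − d = -1.
The slack is negative: d = 7 exceeds n − k + 1 = 6 by 1, so the Singleton bound is violated and no linear [8, 3, 7]_16 code can exist. In particular it is not MDS (MDS requires d = n − k + 1 exactly).
Description: the claimed parameters are [8, 3, 7]_16; such a code would be impossible (violates the Singleton bound).


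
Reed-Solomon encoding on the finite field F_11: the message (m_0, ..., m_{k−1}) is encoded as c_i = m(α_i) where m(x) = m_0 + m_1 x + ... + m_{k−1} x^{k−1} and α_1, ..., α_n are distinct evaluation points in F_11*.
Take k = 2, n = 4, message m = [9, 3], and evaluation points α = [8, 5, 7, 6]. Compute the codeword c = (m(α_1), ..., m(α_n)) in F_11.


c = [0, 2, 8, 5]

Message polynomial: m(x) = 9 + 3·x (mod 11).
For each evaluation point α_i, compute m(α_i) mod 11:
  α_1 = 8: Horner steps 3 → 0, so m(8) = 0.
  α_2 = 5: Horner steps 3 → 2, so m(5) = 2.
  α_3 = 7: Horner steps 3 → 8, so m(7) = 8.
  α_4 = 6: Horner steps 3 → 5, so m(6) = 5.
Codeword c = [0, 2, 8, 5] ∈ F_11^4.


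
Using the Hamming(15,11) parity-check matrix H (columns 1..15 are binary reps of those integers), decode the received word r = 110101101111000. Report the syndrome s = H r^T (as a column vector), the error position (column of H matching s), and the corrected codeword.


s = (0, 0, 1, 0)^T, error position = 2, corrected codeword c = 100101101111000

Compute s = H r^T mod 2 one row at a time:
  s_1 = 0 + 1 + 1 + 1 + 1 + 0 + 0 + 0 = 4 ≡ 0 (mod 2).
  s_2 = 1 + 0 + 1 + 1 + 1 + 0 + 0 + 0 = 4 ≡ 0 (mod 2).
  s_3 = 1 + 0 + 1 + 1 + 1 + 1 + 0 + 0 = 5 ≡ 1 (mod 2).
  s_4 = 1 + 0 + 0 + 1 + 1 + 1 + 0 + 0 = 4 ≡ 0 (mod 2).
s = (0, 0, 1, 0)^T — this equals column 2 of H (binary 0010), so error is at position 2.
Correct: flip bit 2 of r = 110101101111000 to get c = 100101101111000.


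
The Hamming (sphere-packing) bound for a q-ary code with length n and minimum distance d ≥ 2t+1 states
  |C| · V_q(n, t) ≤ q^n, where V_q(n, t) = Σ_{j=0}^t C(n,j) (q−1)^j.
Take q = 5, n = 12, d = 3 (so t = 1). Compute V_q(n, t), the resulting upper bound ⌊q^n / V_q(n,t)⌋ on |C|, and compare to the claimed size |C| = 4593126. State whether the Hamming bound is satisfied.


V_q(n, t) = 49, q^n = 244140625, Hamming bound = 4982461, |C| = 4593126 ≤ bound (satisfied).

Step 1: Compute V_q(n, t) = Σ_{j=0}^1 C(n, j) (q−1)^j.
  j = 0: C(12,0)·(4)^0 = 1·1 = 1.
  j = 1: C(12,1)·(4)^1 = 12·4 = 48.
  V_q(n, t) = 1 + 48 = 49.
Step 2: q^n = 5^12 = 244140625.
Step 3: Hamming bound ⌊q^n / V_q(n,t)⌋ = ⌊244140625/49⌋ = 4982461.
Step 4: Compare |C| = 4593126 to 4982461: satisfied.
The claimed |C| lies below the Hamming bound.


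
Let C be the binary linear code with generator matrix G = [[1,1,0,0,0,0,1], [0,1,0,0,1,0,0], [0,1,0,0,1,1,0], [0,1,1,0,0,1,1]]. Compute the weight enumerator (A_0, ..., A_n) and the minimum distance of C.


Weight distribution: A_0 = 1, A_1 = 1, A_2 = 2, A_3 = 6, A_4 = 5, A_5 = 1. Minimum distance d = 1.

Enumerate all 2^4 = 16 messages m ∈ F_2^4.
For each, compute codeword c = mG in F_2^7, then tally its weight.
  m = 0000 → c = 0000000, weight = 0.
  m = 1000 → c = 1100001, weight = 3.
  m = 0100 → c = 0100100, weight = 2.
  m = 1100 → c = 1000101, weight = 3.
  m = 0010 → c = 0100110, weight = 3.
  m = 1010 → c = 1000111, weight = 4.
  m = 0110 → c = 0000010, weight = 1.
  m = 1110 → c = 1100011, weight = 4.
  m = 0001 → c = 0110011, weight = 4.
  m = 1001 → c = 1010010, weight = 3.
  m = 0101 → c = 0010111, weight = 4.
  m = 1101 → c = 1110110, weight = 5.
  m = 0011 → c = 0010101, weight = 3.
  m = 1011 → c = 1110100, weight = 4.
  m = 0111 → c = 0110001, weight = 3.
  m = 1111 → c = 1010000, weight = 2.
Tally weights:
  weight 0: 1 codewords.
  weight 1: 1 codewords.
  weight 2: 2 codewords.
  weight 3: 6 codewords.
  weight 4: 5 codewords.
  weight 5: 1 codewords.
Minimum distance d = smallest w > 0 with A_w > 0 = 1.
Sanity: Σ A_w = 16 = 2^4 = 16 ✓.


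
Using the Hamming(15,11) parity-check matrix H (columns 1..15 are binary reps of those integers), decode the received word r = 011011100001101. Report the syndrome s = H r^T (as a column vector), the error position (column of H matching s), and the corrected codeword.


s = (1, 0, 1, 1)^T, error position = 11, corrected codeword c = 011011100011101

Compute s = H r^T mod 2 one row at a time:
  s_1 = 0 + 0 + 0 + 0 + 1 + 1 + 0 + 1 = 3 ≡ 1 (mod 2).
  s_2 = 0 + 1 + 1 + 1 + 1 + 1 + 0 + 1 = 6 ≡ 0 (mod 2).
  s_3 = 1 + 1 + 1 + 1 + 0 + 0 + 0 + 1 = 5 ≡ 1 (mod 2).
  s_4 = 0 + 1 + 1 + 1 + 0 + 0 + 1 + 1 = 5 ≡ 1 (mod 2).
s = (1, 0, 1, 1)^T — this equals column 11 of H (binary 1011), so error is at position 11.
Correct: flip bit 11 of r = 011011100001101 to get c = 011011100011101.


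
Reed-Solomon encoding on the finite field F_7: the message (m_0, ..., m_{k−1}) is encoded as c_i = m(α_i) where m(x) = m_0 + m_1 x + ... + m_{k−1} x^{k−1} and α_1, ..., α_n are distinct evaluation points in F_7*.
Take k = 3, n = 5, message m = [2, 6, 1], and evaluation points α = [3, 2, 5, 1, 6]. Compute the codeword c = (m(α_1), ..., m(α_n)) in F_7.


c = [1, 4, 1, 2, 4]

Message polynomial: m(x) = 2 + 6·x + 1·x^2 (mod 7).
For each evaluation point α_i, compute m(α_i) mod 7:
  α_1 = 3: Horner steps 1 → 2 → 1, so m(3) = 1.
  α_2 = 2: Horner steps 1 → 1 → 4, so m(2) = 4.
  α_3 = 5: Horner steps 1 → 4 → 1, so m(5) = 1.
  α_4 = 1: Horner steps 1 → 0 → 2, so m(1) = 2.
  α_5 = 6: Horner steps 1 → 5 → 4, so m(6) = 4.
Codeword c = [1, 4, 1, 2, 4] ∈ F_7^5.


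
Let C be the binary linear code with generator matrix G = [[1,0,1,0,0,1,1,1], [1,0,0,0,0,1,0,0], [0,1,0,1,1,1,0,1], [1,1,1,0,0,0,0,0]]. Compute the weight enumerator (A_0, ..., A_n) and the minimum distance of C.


Weight distribution: A_0 = 1, A_2 = 1, A_3 = 4, A_4 = 3, A_5 = 4, A_6 = 3. Minimum distance d = 2.

Enumerate all 2^4 = 16 messages m ∈ F_2^4.
For each, compute codeword c = mG in F_2^8, then tally its weight.
  m = 0000 → c = 00000000, weight = 0.
  m = 1000 → c = 10100111, weight = 5.
  m = 0100 → c = 10000100, weight = 2.
  m = 1100 → c = 00100011, weight = 3.
  m = 0010 → c = 01011101, weight = 5.
  m = 1010 → c = 11111010, weight = 6.
  m = 0110 → c = 11011001, weight = 5.
  m = 1110 → c = 01111110, weight = 6.
  m = 0001 → c = 11100000, weight = 3.
  m = 1001 → c = 01000111, weight = 4.
  m = 0101 → c = 01100100, weight = 3.
  m = 1101 → c = 11000011, weight = 4.
  m = 0011 → c = 10111101, weight = 6.
  m = 1011 → c = 00011010, weight = 3.
  m = 0111 → c = 00111001, weight = 4.
  m = 1111 → c = 10011110, weight = 5.
Tally weights:
  weight 0: 1 codewords.
  weight 2: 1 codewords.
  weight 3: 4 codewords.
  weight 4: 3 codewords.
  weight 5: 4 codewords.
  weight 6: 3 codewords.
Minimum distance d = smallest w > 0 with A_w > 0 = 2.
Sanity: Σ A_w = 16 = 2^4 = 16 ✓.


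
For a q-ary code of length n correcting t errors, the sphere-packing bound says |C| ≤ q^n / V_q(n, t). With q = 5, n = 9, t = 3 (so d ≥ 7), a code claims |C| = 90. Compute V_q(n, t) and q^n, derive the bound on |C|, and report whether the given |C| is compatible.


V_q(n, t) = 5989, q^n = 1953125, Hamming bound = 326, |C| = 90 ≤ bound (satisfied).

Step 1: Compute V_q(n, t) = Σ_{j=0}^3 C(n, j) (q−1)^j.
  j = 0: C(9,0)·(4)^0 = 1·1 = 1.
  j = 1: C(9,1)·(4)^1 = 9·4 = 36.
  j = 2: C(9,2)·(4)^2 = 36·16 = 576.
  j = 3: C(9,3)·(4)^3 = 84·64 = 5376.
  V_q(n, t) = 1 + 36 + 576 + 5376 = 5989.
Step 2: q^n = 5^9 = 1953125.
Step 3: Hamming bound ⌊q^n / V_q(n,t)⌋ = ⌊1953125/5989⌋ = 326.
Step 4: Compare |C| = 90 to 326: satisfied.
The claimed |C| lies below the Hamming bound.


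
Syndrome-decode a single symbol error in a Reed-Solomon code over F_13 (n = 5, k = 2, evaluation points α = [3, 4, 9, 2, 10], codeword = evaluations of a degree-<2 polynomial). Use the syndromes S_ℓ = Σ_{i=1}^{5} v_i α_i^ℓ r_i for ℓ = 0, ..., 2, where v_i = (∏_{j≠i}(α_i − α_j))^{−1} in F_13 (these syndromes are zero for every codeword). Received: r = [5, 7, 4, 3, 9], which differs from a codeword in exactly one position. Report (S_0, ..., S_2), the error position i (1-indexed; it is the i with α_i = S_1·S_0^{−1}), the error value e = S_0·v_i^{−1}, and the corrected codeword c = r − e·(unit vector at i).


S = (5, 11, 6), error at position 5, error magnitude e = 3, c = [5, 7, 4, 3, 6].

Step 1: column multipliers v_i = (∏_{j≠i}(α_i − α_j))^{−1} mod 13.
  i = 1 (α = 3): (3−4)(3−9)(3−2)(3−10) = (−1)·(−6)·1·(−7) = −42 ≡ 10, so v_1 = 10^{−1} = 4 (mod 13).
  i = 2 (α = 4): (4−3)(4−9)(4−2)(4−10) = 1·(−5)·2·(−6) = 60 ≡ 8, so v_2 = 8^{−1} = 5 (mod 13).
  i = 3 (α = 9): (9−3)(9−4)(9−2)(9−10) = 6·5·7·(−1) = −210 ≡ 11, so v_3 = 11^{−1} = 6 (mod 13).
  i = 4 (α = 2): (2−3)(2−4)(2−9)(2−10) = (−1)·(−2)·(−7)·(−8) = 112 ≡ 8, so v_4 = 8^{−1} = 5 (mod 13).
  i = 5 (α = 10): (10−3)(10−4)(10−9)(10−2) = 7·6·1·8 = 336 ≡ 11, so v_5 = 11^{−1} = 6 (mod 13).
  v = [4, 5, 6, 5, 6].
Step 2: syndromes of r = [5, 7, 4, 3, 9] (all sums mod 13).
  S_0 = Σ v_i r_i = 4·5 + 5·7 + 6·4 + 5·3 + 6·9 = 148 ≡ 5.
  S_1 = Σ v_i α_i r_i = 4·3·5 + 5·4·7 + 6·9·4 + 5·2·3 + 6·10·9 = 986 ≡ 11.
  α_i^2 mod 13 = [9, 3, 3, 4, 9].
  S_2 = Σ v_i α_i^2 r_i = 4·9·5 + 5·3·7 + 6·3·4 + 5·4·3 + 6·9·9 = 903 ≡ 6.
  S = (5, 11, 6) ≠ 0, so r is not a codeword (an error is present).
Step 3: locate the error. For a single error e at position i, S_ℓ = v_i·e·α_i^ℓ, so α_err = S_1/S_0.
  S_0^{−1} = 5^{−1} = 8 (mod 13), so α_err = 11·8 = 88 ≡ 10 = α_5. Error position i = 5.
  Consistency check: S_2/S_1 = 6·6 = 36 ≡ 10 = α_err ✓ (single-error assumption holds).
Step 4: error magnitude e = S_0/v_5 = S_0·∏_{j≠5}(α_5 − α_j) = 5·11 = 55 ≡ 3 (mod 13).
Step 5: correct position 5: c_5 = r_5 − e = 9 − 3 ≡ 6 (mod 13). Hence c = [5, 7, 4, 3, 6].
  Check: interpolating c through the α_i gives m(x) = 12 + 2·x (degree < 2) with m(α_i) = c_i for every i, so c is indeed a codeword.


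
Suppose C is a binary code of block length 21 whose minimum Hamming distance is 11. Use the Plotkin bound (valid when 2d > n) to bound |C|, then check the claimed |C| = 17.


Plotkin bound M ≤ 22; given |C| = 17 ≤ bound (satisfied).

Check applicability: 2d = 22, n = 21.
2d − n = 1 > 0, so Plotkin applies.
Compute d/(2d−n) = 11/1 ≈ 11.0000.
⌊d/(2d−n)⌋ = 11.
Plotkin bound: M ≤ 2·11 = 22.
Given |C| = 17, check: satisfied.
This |C| is below the Plotkin bound.


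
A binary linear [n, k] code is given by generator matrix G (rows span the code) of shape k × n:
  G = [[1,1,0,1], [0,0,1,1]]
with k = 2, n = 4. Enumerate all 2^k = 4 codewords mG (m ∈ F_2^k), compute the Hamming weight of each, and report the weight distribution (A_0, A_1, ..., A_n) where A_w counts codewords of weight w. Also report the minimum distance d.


Weight distribution: A_0 = 1, A_2 = 1, A_3 = 2. Minimum distance d = 2.

Enumerate all 2^2 = 4 messages m ∈ F_2^2.
For each, compute codeword c = mG in F_2^4, then tally its weight.
  m = 00 → c = 0000, weight = 0.
  m = 10 → c = 1101, weight = 3.
  m = 01 → c = 0011, weight = 2.
  m = 11 → c = 1110, weight = 3.
Tally weights:
  weight 0: 1 codewords.
  weight 2: 1 codewords.
  weight 3: 2 codewords.
Minimum distance d = smallest w > 0 with A_w > 0 = 2.
Sanity: Σ A_w = 4 = 2^2 = 4 ✓.


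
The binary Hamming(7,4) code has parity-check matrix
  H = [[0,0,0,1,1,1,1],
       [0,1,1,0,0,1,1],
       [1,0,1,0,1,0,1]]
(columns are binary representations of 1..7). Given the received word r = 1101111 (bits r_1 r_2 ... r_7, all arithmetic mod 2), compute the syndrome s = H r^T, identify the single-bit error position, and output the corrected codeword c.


s = (0, 1, 1)^T, error position = 3, corrected codeword c = 1111111

Compute s = H r^T mod 2 one row at a time:
  s_1 = 1 + 1 + 1 + 1 = 4 ≡ 0 (mod 2).
  s_2 = 1 + 0 + 1 + 1 = 3 ≡ 1 (mod 2).
  s_3 = 1 + 0 + 1 + 1 = 3 ≡ 1 (mod 2).
s = (0, 1, 1)^T — this equals column 3 of H (binary 011), so error is at position 3.
Correct: flip bit 3 of r = 1101111 to get c = 1111111.


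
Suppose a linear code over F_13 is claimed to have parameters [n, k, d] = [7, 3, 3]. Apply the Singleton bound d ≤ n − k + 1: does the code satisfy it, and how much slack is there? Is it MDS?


Singleton RHS = n − k + 1 = 5, slack = 2, bound satisfied, not MDS.

Singleton bound: d ≤ n − k + 1.
Here n = 7, k = 3, so n − k + 1 = 5.
Given d = 3, check d ≤ 5: YES.
Slack = (n − k + 1) − d = 2.
The code is NOT MDS (slack = 2 > 0).
Description: the claimed parameters are [7, 3, 3]_13; such a code would be non-MDS.


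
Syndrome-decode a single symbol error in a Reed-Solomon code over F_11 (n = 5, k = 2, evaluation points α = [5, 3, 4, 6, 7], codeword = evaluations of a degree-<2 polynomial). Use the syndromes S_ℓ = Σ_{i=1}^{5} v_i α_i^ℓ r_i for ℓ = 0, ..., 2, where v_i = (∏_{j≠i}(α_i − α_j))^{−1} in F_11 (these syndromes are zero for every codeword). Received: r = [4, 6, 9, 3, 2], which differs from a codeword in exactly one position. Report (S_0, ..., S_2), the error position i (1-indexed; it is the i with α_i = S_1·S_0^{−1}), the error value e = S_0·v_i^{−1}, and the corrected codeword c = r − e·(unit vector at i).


S = (3, 1, 4), error at position 3, error magnitude e = 4, c = [4, 6, 5, 3, 2].

Step 1: column multipliers v_i = (∏_{j≠i}(α_i − α_j))^{−1} mod 11.
  i = 1 (α = 5): (5−3)(5−4)(5−6)(5−7) = 2·1·(−1)·(−2) = 4 ≡ 4, so v_1 = 4^{−1} = 3 (mod 11).
  i = 2 (α = 3): (3−5)(3−4)(3−6)(3−7) = (−2)·(−1)·(−3)·(−4) = 24 ≡ 2, so v_2 = 2^{−1} = 6 (mod 11).
  i = 3 (α = 4): (4−5)(4−3)(4−6)(4−7) = (−1)·1·(−2)·(−3) = −6 ≡ 5, so v_3 = 5^{−1} = 9 (mod 11).
  i = 4 (α = 6): (6−5)(6−3)(6−4)(6−7) = 1·3·2·(−1) = −6 ≡ 5, so v_4 = 5^{−1} = 9 (mod 11).
  i = 5 (α = 7): (7−5)(7−3)(7−4)(7−6) = 2·4·3·1 = 24 ≡ 2, so v_5 = 2^{−1} = 6 (mod 11).
  v = [3, 6, 9, 9, 6].
Step 2: syndromes of r = [4, 6, 9, 3, 2] (all sums mod 11).
  S_0 = Σ v_i r_i = 3·4 + 6·6 + 9·9 + 9·3 + 6·2 = 168 ≡ 3.
  S_1 = Σ v_i α_i r_i = 3·5·4 + 6·3·6 + 9·4·9 + 9·6·3 + 6·7·2 = 738 ≡ 1.
  α_i^2 mod 11 = [3, 9, 5, 3, 5].
  S_2 = Σ v_i α_i^2 r_i = 3·3·4 + 6·9·6 + 9·5·9 + 9·3·3 + 6·5·2 = 906 ≡ 4.
  S = (3, 1, 4) ≠ 0, so r is not a codeword (an error is present).
Step 3: locate the error. For a single error e at position i, S_ℓ = v_i·e·α_i^ℓ, so α_err = S_1/S_0.
  S_0^{−1} = 3^{−1} = 4 (mod 11), so α_err = 1·4 = 4 ≡ 4 = α_3. Error position i = 3.
  Consistency check: S_2/S_1 = 4·1 = 4 ≡ 4 = α_err ✓ (single-error assumption holds).
Step 4: error magnitude e = S_0/v_3 = S_0·∏_{j≠3}(α_3 − α_j) = 3·5 = 15 ≡ 4 (mod 11).
Step 5: correct position 3: c_3 = r_3 − e = 9 − 4 ≡ 5 (mod 11). Hence c = [4, 6, 5, 3, 2].
  Check: interpolating c through the α_i gives m(x) = 9 + 10·x (degree < 2) with m(α_i) = c_i for every i, so c is indeed a codeword.


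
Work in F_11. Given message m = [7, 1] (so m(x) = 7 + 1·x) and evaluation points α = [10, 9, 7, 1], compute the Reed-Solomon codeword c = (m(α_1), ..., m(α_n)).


c = [6, 5, 3, 8]

Message polynomial: m(x) = 7 + 1·x (mod 11).
For each evaluation point α_i, compute m(α_i) mod 11:
  α_1 = 10: Horner steps 1 → 6, so m(10) = 6.
  α_2 = 9: Horner steps 1 → 5, so m(9) = 5.
  α_3 = 7: Horner steps 1 → 3, so m(7) = 3.
  α_4 = 1: Horner steps 1 → 8, so m(1) = 8.
Codeword c = [6, 5, 3, 8] ∈ F_11^4.


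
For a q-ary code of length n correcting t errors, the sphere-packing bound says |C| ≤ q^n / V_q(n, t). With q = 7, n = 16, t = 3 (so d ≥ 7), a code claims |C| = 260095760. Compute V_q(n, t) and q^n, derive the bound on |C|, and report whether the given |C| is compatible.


V_q(n, t) = 125377, q^n = 33232930569601, Hamming bound = 265064011, |C| = 260095760 ≤ bound (satisfied).

Step 1: Compute V_q(n, t) = Σ_{j=0}^3 C(n, j) (q−1)^j.
  j = 0: C(16,0)·(6)^0 = 1·1 = 1.
  j = 1: C(16,1)·(6)^1 = 16·6 = 96.
  j = 2: C(16,2)·(6)^2 = 120·36 = 4320.
  j = 3: C(16,3)·(6)^3 = 560·216 = 120960.
  V_q(n, t) = 1 + 96 + 4320 + 120960 = 125377.
Step 2: q^n = 7^16 = 33232930569601.
Step 3: Hamming bound ⌊q^n / V_q(n,t)⌋ = ⌊33232930569601/125377⌋ = 265064011.
Step 4: Compare |C| = 260095760 to 265064011: satisfied.
The claimed |C| lies below the Hamming bound.


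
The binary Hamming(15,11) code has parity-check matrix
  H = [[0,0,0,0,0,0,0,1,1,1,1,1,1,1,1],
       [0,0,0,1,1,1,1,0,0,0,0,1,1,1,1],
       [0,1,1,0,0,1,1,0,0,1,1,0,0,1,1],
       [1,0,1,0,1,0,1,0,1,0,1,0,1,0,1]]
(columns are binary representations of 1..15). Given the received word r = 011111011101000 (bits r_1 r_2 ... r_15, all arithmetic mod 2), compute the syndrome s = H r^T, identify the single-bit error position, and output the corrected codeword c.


s = (0, 0, 0, 1)^T, error position = 1, corrected codeword c = 111111011101000

Compute s = H r^T mod 2 one row at a time:
  s_1 = 1 + 1 + 1 + 0 + 1 + 0 + 0 + 0 = 4 ≡ 0 (mod 2).
  s_2 = 1 + 1 + 1 + 0 + 1 + 0 + 0 + 0 = 4 ≡ 0 (mod 2).
  s_3 = 1 + 1 + 1 + 0 + 1 + 0 + 0 + 0 = 4 ≡ 0 (mod 2).
  s_4 = 0 + 1 + 1 + 0 + 1 + 0 + 0 + 0 = 3 ≡ 1 (mod 2).
s = (0, 0, 0, 1)^T — this equals column 1 of H (binary 0001), so error is at position 1.
Correct: flip bit 1 of r = 011111011101000 to get c = 111111011101000.


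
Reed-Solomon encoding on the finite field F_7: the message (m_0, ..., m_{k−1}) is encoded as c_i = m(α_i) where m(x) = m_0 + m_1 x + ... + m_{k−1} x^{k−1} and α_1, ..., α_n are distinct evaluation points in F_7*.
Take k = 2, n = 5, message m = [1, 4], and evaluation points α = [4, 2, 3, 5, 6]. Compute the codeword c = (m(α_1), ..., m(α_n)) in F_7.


c = [3, 2, 6, 0, 4]

Message polynomial: m(x) = 1 + 4·x (mod 7).
For each evaluation point α_i, compute m(α_i) mod 7:
  α_1 = 4: Horner steps 4 → 3, so m(4) = 3.
  α_2 = 2: Horner steps 4 → 2, so m(2) = 2.
  α_3 = 3: Horner steps 4 → 6, so m(3) = 6.
  α_4 = 5: Horner steps 4 → 0, so m(5) = 0.
  α_5 = 6: Horner steps 4 → 4, so m(6) = 4.
Codeword c = [3, 2, 6, 0, 4] ∈ F_7^5.


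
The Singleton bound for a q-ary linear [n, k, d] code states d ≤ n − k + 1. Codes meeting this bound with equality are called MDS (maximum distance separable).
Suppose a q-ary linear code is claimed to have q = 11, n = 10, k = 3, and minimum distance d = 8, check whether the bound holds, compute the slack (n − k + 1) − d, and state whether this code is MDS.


Singleton RHS = n − k + 1 = 8, slack = 0, bound satisfied, MDS.

Singleton bound: d ≤ n − k + 1.
Here n = 10, k = 3, so n − k + 1 = 8.
Given d = 8, check d ≤ 8: YES.
Slack = (n − k + 1) − d = 0.
The code is MDS (slack = 0).
Description: the claimed parameters are [10, 3, 8]_11; such a code would be MDS (meets Singleton bound).


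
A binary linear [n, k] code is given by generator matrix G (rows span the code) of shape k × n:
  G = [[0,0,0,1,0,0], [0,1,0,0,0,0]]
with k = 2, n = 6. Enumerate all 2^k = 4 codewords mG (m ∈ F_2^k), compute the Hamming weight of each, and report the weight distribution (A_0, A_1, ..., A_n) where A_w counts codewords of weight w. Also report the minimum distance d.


Weight distribution: A_0 = 1, A_1 = 2, A_2 = 1. Minimum distance d = 1.

Enumerate all 2^2 = 4 messages m ∈ F_2^2.
For each, compute codeword c = mG in F_2^6, then tally its weight.
  m = 00 → c = 000000, weight = 0.
  m = 10 → c = 000100, weight = 1.
  m = 01 → c = 010000, weight = 1.
  m = 11 → c = 010100, weight = 2.
Tally weights:
  weight 0: 1 codewords.
  weight 1: 2 codewords.
  weight 2: 1 codewords.
Minimum distance d = smallest w > 0 with A_w > 0 = 1.
Sanity: Σ A_w = 4 = 2^2 = 4 ✓.


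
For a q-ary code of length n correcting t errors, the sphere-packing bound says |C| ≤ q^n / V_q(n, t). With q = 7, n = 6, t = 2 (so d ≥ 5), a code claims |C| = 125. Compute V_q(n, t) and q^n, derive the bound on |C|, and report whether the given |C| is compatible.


V_q(n, t) = 577, q^n = 117649, Hamming bound = 203, |C| = 125 ≤ bound (satisfied).

Step 1: Compute V_q(n, t) = Σ_{j=0}^2 C(n, j) (q−1)^j.
  j = 0: C(6,0)·(6)^0 = 1·1 = 1.
  j = 1: C(6,1)·(6)^1 = 6·6 = 36.
  j = 2: C(6,2)·(6)^2 = 15·36 = 540.
  V_q(n, t) = 1 + 36 + 540 = 577.
Step 2: q^n = 7^6 = 117649.
Step 3: Hamming bound ⌊q^n / V_q(n,t)⌋ = ⌊117649/577⌋ = 203.
Step 4: Compare |C| = 125 to 203: satisfied.
The claimed |C| lies below the Hamming bound.


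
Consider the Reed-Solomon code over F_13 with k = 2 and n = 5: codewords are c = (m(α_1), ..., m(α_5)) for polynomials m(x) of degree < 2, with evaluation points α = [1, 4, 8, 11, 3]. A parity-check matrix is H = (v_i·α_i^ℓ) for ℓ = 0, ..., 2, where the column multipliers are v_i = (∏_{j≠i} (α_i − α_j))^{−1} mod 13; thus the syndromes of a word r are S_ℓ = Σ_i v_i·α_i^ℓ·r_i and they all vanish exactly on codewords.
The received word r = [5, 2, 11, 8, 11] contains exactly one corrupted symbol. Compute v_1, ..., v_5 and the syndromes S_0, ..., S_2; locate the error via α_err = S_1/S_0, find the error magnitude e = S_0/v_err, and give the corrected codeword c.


S = (9, 1, 3), error at position 5, error magnitude e = 8, c = [5, 2, 11, 8, 3].

Step 1: column multipliers v_i = (∏_{j≠i}(α_i − α_j))^{−1} mod 13.
  i = 1 (α = 1): (1−4)(1−8)(1−11)(1−3) = (−3)·(−7)·(−10)·(−2) = 420 ≡ 4, so v_1 = 4^{−1} = 10 (mod 13).
  i = 2 (α = 4): (4−1)(4−8)(4−11)(4−3) = 3·(−4)·(−7)·1 = 84 ≡ 6, so v_2 = 6^{−1} = 11 (mod 13).
  i = 3 (α = 8): (8−1)(8−4)(8−11)(8−3) = 7·4·(−3)·5 = −420 ≡ 9, so v_3 = 9^{−1} = 3 (mod 13).
  i = 4 (α = 11): (11−1)(11−4)(11−8)(11−3) = 10·7·3·8 = 1680 ≡ 3, so v_4 = 3^{−1} = 9 (mod 13).
  i = 5 (α = 3): (3−1)(3−4)(3−8)(3−11) = 2·(−1)·(−5)·(−8) = −80 ≡ 11, so v_5 = 11^{−1} = 6 (mod 13).
  v = [10, 11, 3, 9, 6].
Step 2: syndromes of r = [5, 2, 11, 8, 11] (all sums mod 13).
  S_0 = Σ v_i r_i = 10·5 + 11·2 + 3·11 + 9·8 + 6·11 = 243 ≡ 9.
  S_1 = Σ v_i α_i r_i = 10·1·5 + 11·4·2 + 3·8·11 + 9·11·8 + 6·3·11 = 1392 ≡ 1.
  α_i^2 mod 13 = [1, 3, 12, 4, 9].
  S_2 = Σ v_i α_i^2 r_i = 10·1·5 + 11·3·2 + 3·12·11 + 9·4·8 + 6·9·11 = 1394 ≡ 3.
  S = (9, 1, 3) ≠ 0, so r is not a codeword (an error is present).
Step 3: locate the error. For a single error e at position i, S_ℓ = v_i·e·α_i^ℓ, so α_err = S_1/S_0.
  S_0^{−1} = 9^{−1} = 3 (mod 13), so α_err = 1·3 = 3 ≡ 3 = α_5. Error position i = 5.
  Consistency check: S_2/S_1 = 3·1 = 3 ≡ 3 = α_err ✓ (single-error assumption holds).
Step 4: error magnitude e = S_0/v_5 = S_0·∏_{j≠5}(α_5 − α_j) = 9·11 = 99 ≡ 8 (mod 13).
Step 5: correct position 5: c_5 = r_5 − e = 11 − 8 ≡ 3 (mod 13). Hence c = [5, 2, 11, 8, 3].
  Check: interpolating c through the α_i gives m(x) = 6 + 12·x (degree < 2) with m(α_i) = c_i for every i, so c is indeed a codeword.


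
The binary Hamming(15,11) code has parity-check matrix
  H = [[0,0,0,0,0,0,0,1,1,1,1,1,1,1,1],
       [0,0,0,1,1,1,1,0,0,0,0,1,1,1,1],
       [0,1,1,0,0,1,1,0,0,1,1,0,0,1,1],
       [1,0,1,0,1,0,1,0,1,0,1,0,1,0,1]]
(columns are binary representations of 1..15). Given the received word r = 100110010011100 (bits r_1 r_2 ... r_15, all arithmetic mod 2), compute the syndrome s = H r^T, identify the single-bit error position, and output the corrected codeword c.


s = (0, 0, 1, 0)^T, error position = 2, corrected codeword c = 110110010011100

Compute s = H r^T mod 2 one row at a time:
  s_1 = 1 + 0 + 0 + 1 + 1 + 1 + 0 + 0 = 4 ≡ 0 (mod 2).
  s_2 = 1 + 1 + 0 + 0 + 1 + 1 + 0 + 0 = 4 ≡ 0 (mod 2).
  s_3 = 0 + 0 + 0 + 0 + 0 + 1 + 0 + 0 = 1 ≡ 1 (mod 2).
  s_4 = 1 + 0 + 1 + 0 + 0 + 1 + 1 + 0 = 4 ≡ 0 (mod 2).
s = (0, 0, 1, 0)^T — this equals column 2 of H (binary 0010), so error is at position 2.
Correct: flip bit 2 of r = 100110010011100 to get c = 110110010011100.


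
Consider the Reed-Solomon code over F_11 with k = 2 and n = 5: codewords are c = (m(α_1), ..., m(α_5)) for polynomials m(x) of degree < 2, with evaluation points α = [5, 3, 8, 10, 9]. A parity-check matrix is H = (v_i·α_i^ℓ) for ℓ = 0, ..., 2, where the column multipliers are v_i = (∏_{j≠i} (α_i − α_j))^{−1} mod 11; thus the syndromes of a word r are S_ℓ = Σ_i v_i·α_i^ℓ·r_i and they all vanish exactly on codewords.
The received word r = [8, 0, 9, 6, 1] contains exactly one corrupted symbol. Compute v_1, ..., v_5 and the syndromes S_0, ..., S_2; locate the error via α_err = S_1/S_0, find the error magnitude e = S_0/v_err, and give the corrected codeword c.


S = (6, 10, 2), error at position 5, error magnitude e = 10, c = [8, 0, 9, 6, 2].

Step 1: column multipliers v_i = (∏_{j≠i}(α_i − α_j))^{−1} mod 11.
  i = 1 (α = 5): (5−3)(5−8)(5−10)(5−9) = 2·(−3)·(−5)·(−4) = −120 ≡ 1, so v_1 = 1^{−1} = 1 (mod 11).
  i = 2 (α = 3): (3−5)(3−8)(3−10)(3−9) = (−2)·(−5)·(−7)·(−6) = 420 ≡ 2, so v_2 = 2^{−1} = 6 (mod 11).
  i = 3 (α = 8): (8−5)(8−3)(8−10)(8−9) = 3·5·(−2)·(−1) = 30 ≡ 8, so v_3 = 8^{−1} = 7 (mod 11).
  i = 4 (α = 10): (10−5)(10−3)(10−8)(10−9) = 5·7·2·1 = 70 ≡ 4, so v_4 = 4^{−1} = 3 (mod 11).
  i = 5 (α = 9): (9−5)(9−3)(9−8)(9−10) = 4·6·1·(−1) = −24 ≡ 9, so v_5 = 9^{−1} = 5 (mod 11).
  v = [1, 6, 7, 3, 5].
Step 2: syndromes of r = [8, 0, 9, 6, 1] (all sums mod 11).
  S_0 = Σ v_i r_i = 1·8 + 6·0 + 7·9 + 3·6 + 5·1 = 94 ≡ 6.
  S_1 = Σ v_i α_i r_i = 1·5·8 + 6·3·0 + 7·8·9 + 3·10·6 + 5·9·1 = 769 ≡ 10.
  α_i^2 mod 11 = [3, 9, 9, 1, 4].
  S_2 = Σ v_i α_i^2 r_i = 1·3·8 + 6·9·0 + 7·9·9 + 3·1·6 + 5·4·1 = 629 ≡ 2.
  S = (6, 10, 2) ≠ 0, so r is not a codeword (an error is present).
Step 3: locate the error. For a single error e at position i, S_ℓ = v_i·e·α_i^ℓ, so α_err = S_1/S_0.
  S_0^{−1} = 6^{−1} = 2 (mod 11), so α_err = 10·2 = 20 ≡ 9 = α_5. Error position i = 5.
  Consistency check: S_2/S_1 = 2·10 = 20 ≡ 9 = α_err ✓ (single-error assumption holds).
Step 4: error magnitude e = S_0/v_5 = S_0·∏_{j≠5}(α_5 − α_j) = 6·9 = 54 ≡ 10 (mod 11).
Step 5: correct position 5: c_5 = r_5 − e = 1 − 10 ≡ 2 (mod 11). Hence c = [8, 0, 9, 6, 2].
  Check: interpolating c through the α_i gives m(x) = 10 + 4·x (degree < 2) with m(α_i) = c_i for every i, so c is indeed a codeword.


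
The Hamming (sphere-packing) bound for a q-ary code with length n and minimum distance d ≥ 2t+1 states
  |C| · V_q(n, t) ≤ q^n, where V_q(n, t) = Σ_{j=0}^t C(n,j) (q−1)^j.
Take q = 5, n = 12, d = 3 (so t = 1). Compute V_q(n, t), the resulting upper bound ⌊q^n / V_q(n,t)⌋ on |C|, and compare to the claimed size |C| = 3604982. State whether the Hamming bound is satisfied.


V_q(n, t) = 49, q^n = 244140625, Hamming bound = 4982461, |C| = 3604982 ≤ bound (satisfied).

Step 1: Compute V_q(n, t) = Σ_{j=0}^1 C(n, j) (q−1)^j.
  j = 0: C(12,0)·(4)^0 = 1·1 = 1.
  j = 1: C(12,1)·(4)^1 = 12·4 = 48.
  V_q(n, t) = 1 + 48 = 49.
Step 2: q^n = 5^12 = 244140625.
Step 3: Hamming bound ⌊q^n / V_q(n,t)⌋ = ⌊244140625/49⌋ = 4982461.
Step 4: Compare |C| = 3604982 to 4982461: satisfied.
The claimed |C| lies below the Hamming bound.
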